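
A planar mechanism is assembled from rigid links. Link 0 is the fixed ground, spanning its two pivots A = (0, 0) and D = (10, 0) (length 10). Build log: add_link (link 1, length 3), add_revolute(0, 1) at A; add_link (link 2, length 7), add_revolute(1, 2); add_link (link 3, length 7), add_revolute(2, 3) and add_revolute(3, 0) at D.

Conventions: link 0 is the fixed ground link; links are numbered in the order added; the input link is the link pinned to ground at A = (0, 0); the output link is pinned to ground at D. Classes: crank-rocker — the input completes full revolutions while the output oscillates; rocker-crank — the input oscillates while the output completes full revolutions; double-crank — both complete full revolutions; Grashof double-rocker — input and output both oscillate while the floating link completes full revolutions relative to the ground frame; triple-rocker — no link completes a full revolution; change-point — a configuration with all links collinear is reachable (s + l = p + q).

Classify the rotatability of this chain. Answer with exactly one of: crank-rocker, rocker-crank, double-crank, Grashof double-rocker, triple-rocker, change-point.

lengths: ground=10, input=3, coupler=7, output=7
sorted: s=3 (shortest), l=10 (longest), p+q=14
s + l = 13 vs p + q = 14
s + l < p + q (Grashof) with shortest = input link → crank-rocker

crank-rocker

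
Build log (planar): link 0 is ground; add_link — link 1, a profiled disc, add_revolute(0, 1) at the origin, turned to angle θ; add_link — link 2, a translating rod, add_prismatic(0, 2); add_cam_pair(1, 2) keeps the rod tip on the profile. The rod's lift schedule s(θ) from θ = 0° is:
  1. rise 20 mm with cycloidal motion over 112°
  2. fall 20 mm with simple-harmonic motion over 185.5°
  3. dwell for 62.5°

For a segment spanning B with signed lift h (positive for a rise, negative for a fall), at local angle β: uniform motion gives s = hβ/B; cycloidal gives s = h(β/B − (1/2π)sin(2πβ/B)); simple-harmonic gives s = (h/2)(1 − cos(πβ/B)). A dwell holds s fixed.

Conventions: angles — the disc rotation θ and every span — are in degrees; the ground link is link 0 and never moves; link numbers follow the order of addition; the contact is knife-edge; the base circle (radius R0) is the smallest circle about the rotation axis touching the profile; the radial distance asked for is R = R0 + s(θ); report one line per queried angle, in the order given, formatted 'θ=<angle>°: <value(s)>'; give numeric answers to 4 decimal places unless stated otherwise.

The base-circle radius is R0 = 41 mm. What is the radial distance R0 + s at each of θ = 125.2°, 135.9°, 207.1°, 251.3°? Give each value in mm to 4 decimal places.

seg 1 [0°–112°] cycloidal, h=20: full span → s += 20 → s = 20.0000
seg 2 [112°–297.5°] simple-harmonic, h=-20: θ=125.2° here. β=13.2, B=185.5. -20/2·(1 − cos(π·0.0712)) = -0.2488 → s = 19.7512
seg 2 [112°–297.5°] simple-harmonic, h=-20: θ=135.9° here. β=23.9, B=185.5. -20/2·(1 − cos(π·0.1288)) = -0.8081 → s = 19.1919
seg 2 [112°–297.5°] simple-harmonic, h=-20: θ=207.1° here. β=95.1, B=185.5. -20/2·(1 − cos(π·0.5127)) = -10.3979 → s = 9.6021
seg 2 [112°–297.5°] simple-harmonic, h=-20: θ=251.3° here. β=139.3, B=185.5. -20/2·(1 − cos(π·0.7509)) = -17.0920 → s = 2.9080
θ=125.2°: R = R0 + s = 41 + 19.7512 = 60.7512
θ=135.9°: R = R0 + s = 41 + 19.1919 = 60.1919
θ=207.1°: R = R0 + s = 41 + 9.6021 = 50.6021
θ=251.3°: R = R0 + s = 41 + 2.9080 = 43.9080

θ=125.2°: 60.7512
θ=135.9°: 60.1919
θ=207.1°: 50.6021
θ=251.3°: 43.9080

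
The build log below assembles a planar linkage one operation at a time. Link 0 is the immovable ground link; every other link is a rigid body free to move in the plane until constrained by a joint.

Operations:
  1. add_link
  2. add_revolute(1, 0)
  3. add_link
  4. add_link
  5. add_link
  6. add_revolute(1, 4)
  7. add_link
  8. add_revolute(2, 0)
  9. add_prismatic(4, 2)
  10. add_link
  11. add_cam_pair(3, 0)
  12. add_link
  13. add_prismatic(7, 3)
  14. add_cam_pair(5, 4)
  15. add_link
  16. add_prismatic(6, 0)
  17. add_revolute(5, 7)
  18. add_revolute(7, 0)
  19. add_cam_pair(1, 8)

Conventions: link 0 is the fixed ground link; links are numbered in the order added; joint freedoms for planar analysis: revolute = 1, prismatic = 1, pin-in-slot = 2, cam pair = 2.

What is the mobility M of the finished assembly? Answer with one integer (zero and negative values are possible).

link 0 = ground. State L|J1|J2 = 1|0|0
+link1  2|0|0
R(1,0) f=1→J1  2|1|0
+link2  3|1|0
+link3  4|1|0
+link4  5|1|0
R(1,4) f=1→J1  5|2|0
+link5  6|2|0
R(2,0) f=1→J1  6|3|0
P(4,2) f=1→J1  6|4|0
+link6  7|4|0
C(3,0) f=2→J2  7|4|1
+link7  8|4|1
P(7,3) f=1→J1  8|5|1
C(5,4) f=2→J2  8|5|2
+link8  9|5|2
P(6,0) f=1→J1  9|6|2
R(5,7) f=1→J1  9|7|2
R(7,0) f=1→J1  9|8|2
C(1,8) f=2→J2  9|8|3
M = 3(9−1)−2·8−3 = 24−16−3 = 5

M = 5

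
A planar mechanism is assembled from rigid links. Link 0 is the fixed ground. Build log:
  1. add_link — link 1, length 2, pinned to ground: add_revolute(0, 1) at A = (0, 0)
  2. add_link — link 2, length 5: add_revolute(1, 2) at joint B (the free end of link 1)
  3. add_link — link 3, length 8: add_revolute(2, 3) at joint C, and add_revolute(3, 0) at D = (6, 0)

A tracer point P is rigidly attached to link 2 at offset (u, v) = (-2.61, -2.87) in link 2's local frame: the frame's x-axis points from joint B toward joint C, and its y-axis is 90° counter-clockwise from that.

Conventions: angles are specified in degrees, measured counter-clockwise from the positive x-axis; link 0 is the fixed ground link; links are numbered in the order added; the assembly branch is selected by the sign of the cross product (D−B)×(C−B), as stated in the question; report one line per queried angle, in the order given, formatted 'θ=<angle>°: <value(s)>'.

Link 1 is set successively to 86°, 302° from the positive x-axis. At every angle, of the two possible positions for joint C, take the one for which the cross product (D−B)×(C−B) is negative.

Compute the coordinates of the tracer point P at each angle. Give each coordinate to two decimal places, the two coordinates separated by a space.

A=(0,0), D=(6.00,0)
θ=86°: B = A + 2.00·(cos86°, sin86°) = (0.1395, 1.9951)
θ=86°: |BD| = 6.1908
θ=86°: circle(B,5.00) ∩ circle(D,8.00): a=-0.0544, h=4.9997
θ=86°:   candidates: C₊=(1.6992,6.7456) cross=30.952; C₋=(-1.5233,-2.7203) cross=-30.952
θ=86°:   branch - wants cross < 0 → take C=(-1.5233,-2.7203) (cross=-30.952)
θ=86°: ex = (C−B)/|BC| = (-0.3326,-0.9431); ey = (0.9431,-0.3326)
θ=86°: P = B + -2.61·ex + -2.87·ey = (-1.6991,5.4110)
θ=302°: B = A + 2.00·(cos302°, sin302°) = (1.0598, -1.6961)
θ=302°: |BD| = 5.2232
θ=302°: circle(B,5.00) ∩ circle(D,8.00): a=-1.1217, h=4.8725
θ=302°:   candidates: C₊=(-1.5833,2.5482) cross=25.450; C₋=(1.5811,-6.6688) cross=-25.450
θ=302°:   branch - wants cross < 0 → take C=(1.5811,-6.6688) (cross=-25.450)
θ=302°: ex = (C−B)/|BC| = (0.1043,-0.9946); ey = (0.9946,0.1043)
θ=302°: P = B + -2.61·ex + -2.87·ey = (-2.0666,0.6005)

θ=86°: -1.70 5.41
θ=302°: -2.07 0.60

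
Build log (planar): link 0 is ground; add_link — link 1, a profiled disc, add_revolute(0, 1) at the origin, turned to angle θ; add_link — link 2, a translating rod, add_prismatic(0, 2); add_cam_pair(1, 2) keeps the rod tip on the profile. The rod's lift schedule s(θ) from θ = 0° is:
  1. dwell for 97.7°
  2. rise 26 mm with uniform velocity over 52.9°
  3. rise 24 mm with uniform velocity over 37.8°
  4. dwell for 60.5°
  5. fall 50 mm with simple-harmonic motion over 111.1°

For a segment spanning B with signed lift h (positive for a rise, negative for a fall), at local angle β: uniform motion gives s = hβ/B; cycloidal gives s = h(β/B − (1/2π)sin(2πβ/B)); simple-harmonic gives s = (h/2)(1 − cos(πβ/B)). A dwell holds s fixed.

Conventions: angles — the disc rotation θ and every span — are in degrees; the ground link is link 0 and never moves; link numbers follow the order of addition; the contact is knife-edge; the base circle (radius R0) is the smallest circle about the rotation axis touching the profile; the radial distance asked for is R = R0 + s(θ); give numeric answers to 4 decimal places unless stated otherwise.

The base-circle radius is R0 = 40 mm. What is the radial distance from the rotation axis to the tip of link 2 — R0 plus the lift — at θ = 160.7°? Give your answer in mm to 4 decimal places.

seg 1 [0°–97.7°] dwell: s stays 0.0000
seg 2 [97.7°–150.6°] uniform, h=26: full span → s += 26 → s = 26.0000
seg 3 [150.6°–188.4°] uniform, h=24: θ=160.7° here. β=10.1, B=37.8. 24·10.1/37.8 = 6.4127 → s = 32.4127
R = R0 + s = 40 + 32.4127 = 72.4127

72.4127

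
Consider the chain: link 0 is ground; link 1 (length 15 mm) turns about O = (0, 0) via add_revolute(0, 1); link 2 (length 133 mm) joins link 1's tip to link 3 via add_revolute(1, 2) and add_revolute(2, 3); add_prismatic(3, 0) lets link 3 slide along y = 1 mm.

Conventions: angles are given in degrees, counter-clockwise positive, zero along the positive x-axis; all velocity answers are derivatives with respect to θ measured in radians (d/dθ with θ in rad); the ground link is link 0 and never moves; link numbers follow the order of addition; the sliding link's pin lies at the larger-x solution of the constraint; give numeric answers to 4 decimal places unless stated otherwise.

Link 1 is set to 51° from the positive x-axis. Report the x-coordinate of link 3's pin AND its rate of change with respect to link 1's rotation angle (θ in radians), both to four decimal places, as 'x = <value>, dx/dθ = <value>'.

geometry: r = 15 mm, L = 133 mm, e = 1 mm
crank pin P = (r cos θ, r sin θ) = (9.439806, 11.657189)
h = r sin θ − e = 11.657189 − 1 = 10.657189
x = r cos θ + √(L² − h²) = 9.439806 + 132.572336 = 142.012142
dx/dθ = −r sin θ − h·r cos θ/√(L² − h²) (θ in radians; h = 10.657189) = -12.416034

x = 142.0121, dx/dθ = -12.4160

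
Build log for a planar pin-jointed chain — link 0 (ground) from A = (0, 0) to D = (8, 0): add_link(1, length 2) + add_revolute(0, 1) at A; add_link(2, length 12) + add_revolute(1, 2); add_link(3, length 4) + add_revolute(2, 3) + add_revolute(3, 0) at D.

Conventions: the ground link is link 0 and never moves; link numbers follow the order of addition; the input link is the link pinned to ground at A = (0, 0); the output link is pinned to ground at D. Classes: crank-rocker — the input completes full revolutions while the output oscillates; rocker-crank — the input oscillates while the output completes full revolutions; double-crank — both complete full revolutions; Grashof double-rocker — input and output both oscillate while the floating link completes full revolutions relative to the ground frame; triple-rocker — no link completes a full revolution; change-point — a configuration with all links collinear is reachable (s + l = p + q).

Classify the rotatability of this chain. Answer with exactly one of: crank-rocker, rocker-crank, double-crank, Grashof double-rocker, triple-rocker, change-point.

lengths: ground=8, input=2, coupler=12, output=4
sorted: s=2 (shortest), l=12 (longest), p+q=12
s + l = 14 vs p + q = 12
s + l > p + q → non-Grashof → no link fully rotates → triple-rocker

triple-rocker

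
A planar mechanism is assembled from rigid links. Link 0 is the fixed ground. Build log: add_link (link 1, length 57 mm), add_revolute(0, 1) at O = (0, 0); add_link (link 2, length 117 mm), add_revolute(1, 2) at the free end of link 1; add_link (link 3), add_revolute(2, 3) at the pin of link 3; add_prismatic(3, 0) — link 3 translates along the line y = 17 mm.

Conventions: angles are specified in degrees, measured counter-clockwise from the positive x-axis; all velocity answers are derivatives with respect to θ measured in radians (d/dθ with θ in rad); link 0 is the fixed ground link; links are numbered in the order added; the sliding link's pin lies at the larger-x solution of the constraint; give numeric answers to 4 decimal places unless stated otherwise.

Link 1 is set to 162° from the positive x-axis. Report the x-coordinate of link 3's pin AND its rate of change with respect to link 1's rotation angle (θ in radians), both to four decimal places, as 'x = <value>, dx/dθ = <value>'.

geometry: r = 57 mm, L = 117 mm, e = 17 mm
crank pin P = (r cos θ, r sin θ) = (-54.210221, 17.613969)
h = r sin θ − e = 17.613969 − 17 = 0.613969
x = r cos θ + √(L² − h²) = -54.210221 + 116.998389 = 62.788168
dx/dθ = −r sin θ − h·r cos θ/√(L² − h²) (θ in radians; h = 0.613969) = -17.329491

x = 62.7882, dx/dθ = -17.3295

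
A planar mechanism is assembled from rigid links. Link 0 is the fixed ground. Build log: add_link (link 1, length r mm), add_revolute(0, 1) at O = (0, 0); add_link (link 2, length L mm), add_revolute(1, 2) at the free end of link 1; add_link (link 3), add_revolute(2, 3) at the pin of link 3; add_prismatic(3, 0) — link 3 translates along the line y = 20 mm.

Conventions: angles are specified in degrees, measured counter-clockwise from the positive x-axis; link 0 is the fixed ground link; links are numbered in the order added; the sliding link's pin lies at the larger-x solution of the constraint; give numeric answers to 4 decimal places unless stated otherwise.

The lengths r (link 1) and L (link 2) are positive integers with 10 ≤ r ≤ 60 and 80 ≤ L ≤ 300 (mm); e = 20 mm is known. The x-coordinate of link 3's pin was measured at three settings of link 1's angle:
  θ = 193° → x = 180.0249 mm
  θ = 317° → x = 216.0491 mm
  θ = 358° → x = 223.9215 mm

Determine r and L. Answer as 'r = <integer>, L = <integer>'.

constraint per measurement: (x − r cos θ)² + (r sin θ − e)² = L²
subtracting the θ₁ and θ₂ equations cancels the r² and L² terms:
r = (x₁² − x₂²) / (2[(x₁cos θ₁ + e sin θ₁) − (x₂cos θ₂ + e sin θ₂)]) = 22.0000 → r = 22
L² = (x₁ − r cos θ₁)² + (r sin θ₁ − e)² = 41209.0000 → L = 203.0000 → L = 203
check at θ₃=358°: x = 223.9215 (printed 223.9215) ✓

r = 22, L = 203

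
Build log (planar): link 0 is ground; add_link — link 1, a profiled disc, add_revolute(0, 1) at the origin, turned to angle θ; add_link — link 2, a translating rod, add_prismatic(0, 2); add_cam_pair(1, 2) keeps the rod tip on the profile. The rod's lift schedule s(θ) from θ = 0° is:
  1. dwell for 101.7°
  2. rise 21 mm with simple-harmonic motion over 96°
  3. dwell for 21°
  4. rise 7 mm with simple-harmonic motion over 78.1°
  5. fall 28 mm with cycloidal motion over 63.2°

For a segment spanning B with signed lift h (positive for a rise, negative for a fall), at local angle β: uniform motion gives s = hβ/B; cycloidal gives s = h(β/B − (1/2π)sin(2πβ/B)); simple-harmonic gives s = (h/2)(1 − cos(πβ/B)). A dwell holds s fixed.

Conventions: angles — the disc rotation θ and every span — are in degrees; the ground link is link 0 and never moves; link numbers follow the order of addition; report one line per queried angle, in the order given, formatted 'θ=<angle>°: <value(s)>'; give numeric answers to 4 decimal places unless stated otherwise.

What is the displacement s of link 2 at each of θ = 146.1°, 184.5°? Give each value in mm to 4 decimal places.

seg 1 [0°–101.7°] dwell: s stays 0.0000
seg 2 [101.7°–197.7°] simple-harmonic, h=21: θ=146.1° here. β=44.4, B=96. 21/2·(1 − cos(π·0.4625)) = 9.2659 → s = 9.2659
seg 2 [101.7°–197.7°] simple-harmonic, h=21: θ=184.5° here. β=82.8, B=96. 21/2·(1 − cos(π·0.8625)) = 20.0355 → s = 20.0355

θ=146.1°: 9.2659
θ=184.5°: 20.0355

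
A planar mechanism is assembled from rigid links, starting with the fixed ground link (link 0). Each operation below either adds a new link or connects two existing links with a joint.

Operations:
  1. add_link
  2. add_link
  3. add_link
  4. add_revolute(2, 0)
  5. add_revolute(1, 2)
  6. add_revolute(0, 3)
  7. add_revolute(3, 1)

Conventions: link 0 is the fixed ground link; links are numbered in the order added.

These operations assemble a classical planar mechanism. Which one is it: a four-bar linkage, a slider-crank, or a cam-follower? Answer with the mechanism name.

links: 4 (incl. ground); joints: 4 revolute, 0 prismatic, 0 higher (cam) pair, forming one closed loop
4 links in a single 4R loop → four-bar linkage

four-bar linkage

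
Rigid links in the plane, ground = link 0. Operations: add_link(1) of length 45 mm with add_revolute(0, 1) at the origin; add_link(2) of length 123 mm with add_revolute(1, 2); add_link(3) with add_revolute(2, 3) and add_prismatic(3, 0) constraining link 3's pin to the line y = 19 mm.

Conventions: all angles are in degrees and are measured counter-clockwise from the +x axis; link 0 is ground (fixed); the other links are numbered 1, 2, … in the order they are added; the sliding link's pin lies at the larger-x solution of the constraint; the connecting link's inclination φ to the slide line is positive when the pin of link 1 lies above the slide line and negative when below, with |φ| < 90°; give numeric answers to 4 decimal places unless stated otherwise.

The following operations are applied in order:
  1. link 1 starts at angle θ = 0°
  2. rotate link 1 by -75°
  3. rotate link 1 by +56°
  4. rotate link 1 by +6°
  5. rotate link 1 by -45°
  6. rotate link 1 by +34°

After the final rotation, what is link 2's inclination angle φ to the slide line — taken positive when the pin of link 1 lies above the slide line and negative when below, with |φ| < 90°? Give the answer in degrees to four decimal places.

geometry: r = 45 mm, L = 123 mm, e = 19 mm; θ starts at 0°
rotate link 1 by -75°: θ ← 0° -75° = -75°
rotate link 1 by +56°: θ ← -75° +56° = -19°
rotate link 1 by +6°: θ ← -19° +6° = -13°
rotate link 1 by -45°: θ ← -13° -45° = -58°
rotate link 1 by +34°: θ ← -58° +34° = -24°
h = r sin θ − e = -18.303149 − 19 = -37.303149
sin φ = h / L = -37.303149 / 123 = -0.30327763
φ = arcsin(-0.30327763) = -17.654572°

-17.6546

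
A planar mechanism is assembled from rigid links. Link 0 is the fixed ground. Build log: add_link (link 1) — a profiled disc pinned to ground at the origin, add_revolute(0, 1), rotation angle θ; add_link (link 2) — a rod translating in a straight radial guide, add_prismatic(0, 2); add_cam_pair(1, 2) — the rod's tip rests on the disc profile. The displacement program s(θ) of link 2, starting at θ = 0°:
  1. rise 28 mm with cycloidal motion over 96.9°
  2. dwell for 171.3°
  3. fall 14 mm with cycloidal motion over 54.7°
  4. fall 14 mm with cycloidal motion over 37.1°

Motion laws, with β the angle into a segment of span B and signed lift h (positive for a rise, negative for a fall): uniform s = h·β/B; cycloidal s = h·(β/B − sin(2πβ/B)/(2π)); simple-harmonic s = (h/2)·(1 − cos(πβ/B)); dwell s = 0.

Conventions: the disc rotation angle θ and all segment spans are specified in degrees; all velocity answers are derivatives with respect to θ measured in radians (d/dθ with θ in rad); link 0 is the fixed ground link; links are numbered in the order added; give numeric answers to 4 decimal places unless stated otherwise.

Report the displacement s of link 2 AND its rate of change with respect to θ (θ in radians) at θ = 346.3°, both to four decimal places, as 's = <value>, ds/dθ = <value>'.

seg 1 [0°–96.9°] cycloidal, h=28: full span → s += 28 → s = 28.0000
seg 2 [96.9°–268.2°] dwell: s stays 28.0000
seg 3 [268.2°–322.9°] cycloidal, h=-14: full span → s += -14 → s = 14.0000
seg 4 [322.9°–360°] cycloidal, h=-14: θ=346.3° here. β=23.4, B=37.1. -14·(0.6307 − sin(2π·0.6307)/(2π)) = -10.4614 → s = 3.5386
velocity in seg [322.9°–360°] (cycloidal), θ in radians: β = 23.4° = 0.4084 rad, B = 37.1° = 0.6475 rad; ds/dθ = (h/B)(1 − cos(2πβ/B)) = ((-14)/0.6475)(1 − cos(2π·0.6307)) = -36.349451 mm/rad

s = 3.5386, ds/dθ = -36.3495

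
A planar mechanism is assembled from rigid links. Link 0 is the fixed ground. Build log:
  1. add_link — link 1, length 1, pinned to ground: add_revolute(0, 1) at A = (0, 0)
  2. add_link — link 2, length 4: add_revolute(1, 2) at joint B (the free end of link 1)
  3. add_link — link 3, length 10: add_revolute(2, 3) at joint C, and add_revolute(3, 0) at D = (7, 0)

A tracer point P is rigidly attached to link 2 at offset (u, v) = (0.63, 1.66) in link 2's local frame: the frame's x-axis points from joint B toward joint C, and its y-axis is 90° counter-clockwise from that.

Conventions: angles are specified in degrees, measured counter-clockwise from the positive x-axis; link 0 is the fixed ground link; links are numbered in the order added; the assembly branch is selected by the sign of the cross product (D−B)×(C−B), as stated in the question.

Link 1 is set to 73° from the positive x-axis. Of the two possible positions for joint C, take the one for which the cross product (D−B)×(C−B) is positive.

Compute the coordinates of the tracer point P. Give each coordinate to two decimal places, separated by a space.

A=(0,0), D=(7.00,0)
B = A + 1.00·(cos73°, sin73°) = (0.2924, 0.9563)
|BD| = 6.7755
circle(B,4.00) ∩ circle(D,10.00): a=-2.8111, h=2.8456
  candidates: C₊=(-2.0890,4.1702) cross=19.280; C₋=(-2.8922,-1.4641) cross=-19.280
  branch + wants cross > 0 → take C=(-2.0890,4.1702) (cross=19.280)
ex = (C−B)/|BC| = (-0.5953,0.8035); ey = (-0.8035,-0.5953)
P = B + 0.63·ex + 1.66·ey = (-1.4165,0.4742)

-1.42 0.47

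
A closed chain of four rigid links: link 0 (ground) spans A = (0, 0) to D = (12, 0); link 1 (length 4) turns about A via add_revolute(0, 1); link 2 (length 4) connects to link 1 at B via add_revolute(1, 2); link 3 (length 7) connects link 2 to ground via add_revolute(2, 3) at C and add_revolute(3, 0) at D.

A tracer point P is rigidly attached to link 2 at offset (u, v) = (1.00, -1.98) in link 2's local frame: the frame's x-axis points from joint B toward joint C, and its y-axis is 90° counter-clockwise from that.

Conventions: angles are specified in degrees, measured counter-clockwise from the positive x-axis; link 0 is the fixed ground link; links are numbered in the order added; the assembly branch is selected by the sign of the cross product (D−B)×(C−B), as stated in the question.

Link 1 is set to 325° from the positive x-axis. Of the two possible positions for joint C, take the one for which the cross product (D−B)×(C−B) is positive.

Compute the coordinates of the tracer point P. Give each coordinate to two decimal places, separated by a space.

A=(0,0), D=(12.00,0)
B = A + 4.00·(cos325°, sin325°) = (3.2766, -2.2943)
|BD| = 9.0201
circle(B,4.00) ∩ circle(D,7.00): a=2.6808, h=2.9687
  candidates: C₊=(5.1141,1.2587) cross=26.778; C₋=(6.6243,-4.4835) cross=-26.778
  branch + wants cross > 0 → take C=(5.1141,1.2587) (cross=26.778)
ex = (C−B)/|BC| = (0.4594,0.8882); ey = (-0.8882,0.4594)
P = B + 1.00·ex + -1.98·ey = (5.4947,-2.3156)

5.49 -2.32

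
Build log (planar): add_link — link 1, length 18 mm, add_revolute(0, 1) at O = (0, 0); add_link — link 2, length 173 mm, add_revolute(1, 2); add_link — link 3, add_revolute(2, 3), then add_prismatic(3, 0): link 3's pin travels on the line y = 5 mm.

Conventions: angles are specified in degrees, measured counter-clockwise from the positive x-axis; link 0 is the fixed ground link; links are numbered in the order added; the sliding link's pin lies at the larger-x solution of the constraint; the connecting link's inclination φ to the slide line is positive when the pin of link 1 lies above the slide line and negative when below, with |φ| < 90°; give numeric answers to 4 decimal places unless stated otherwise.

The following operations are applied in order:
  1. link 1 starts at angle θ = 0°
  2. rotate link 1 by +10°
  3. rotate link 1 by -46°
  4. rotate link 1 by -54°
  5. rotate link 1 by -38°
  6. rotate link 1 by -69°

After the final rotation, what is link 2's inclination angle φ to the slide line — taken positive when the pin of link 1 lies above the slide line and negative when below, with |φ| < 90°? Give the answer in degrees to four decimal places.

geometry: r = 18 mm, L = 173 mm, e = 5 mm; θ starts at 0°
rotate link 1 by +10°: θ ← 0° +10° = 10°
rotate link 1 by -46°: θ ← 10° -46° = -36°
rotate link 1 by -54°: θ ← -36° -54° = -90°
rotate link 1 by -38°: θ ← -90° -38° = -128°
rotate link 1 by -69°: θ ← -128° -69° = -197°
h = r sin θ − e = 5.262691 − 5 = 0.262691
sin φ = h / L = 0.262691 / 173 = 0.00151844
φ = arcsin(0.00151844) = 0.087000°

0.0870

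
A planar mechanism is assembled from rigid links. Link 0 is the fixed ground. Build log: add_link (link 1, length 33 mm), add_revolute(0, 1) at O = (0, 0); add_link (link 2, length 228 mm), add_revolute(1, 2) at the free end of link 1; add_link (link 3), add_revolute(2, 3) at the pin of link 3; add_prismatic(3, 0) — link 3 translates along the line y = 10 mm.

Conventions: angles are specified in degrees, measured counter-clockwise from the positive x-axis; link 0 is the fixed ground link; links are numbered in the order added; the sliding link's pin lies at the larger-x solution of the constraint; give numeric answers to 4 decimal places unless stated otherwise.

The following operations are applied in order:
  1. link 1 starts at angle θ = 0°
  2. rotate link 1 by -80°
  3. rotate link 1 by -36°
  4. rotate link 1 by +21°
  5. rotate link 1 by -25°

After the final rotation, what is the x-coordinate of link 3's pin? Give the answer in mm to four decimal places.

geometry: r = 33 mm, L = 228 mm, e = 10 mm; θ starts at 0°
rotate link 1 by -80°: θ ← 0° -80° = -80°
rotate link 1 by -36°: θ ← -80° -36° = -116°
rotate link 1 by +21°: θ ← -116° +21° = -95°
rotate link 1 by -25°: θ ← -95° -25° = -120°
crank pin P = (r cos θ, r sin θ) = (-16.500000, -28.578838)
h = r sin θ − e = -28.578838 − 10 = -38.578838
x = r cos θ + √(L² − h²) = -16.500000 + 224.712423 = 208.212423

208.2124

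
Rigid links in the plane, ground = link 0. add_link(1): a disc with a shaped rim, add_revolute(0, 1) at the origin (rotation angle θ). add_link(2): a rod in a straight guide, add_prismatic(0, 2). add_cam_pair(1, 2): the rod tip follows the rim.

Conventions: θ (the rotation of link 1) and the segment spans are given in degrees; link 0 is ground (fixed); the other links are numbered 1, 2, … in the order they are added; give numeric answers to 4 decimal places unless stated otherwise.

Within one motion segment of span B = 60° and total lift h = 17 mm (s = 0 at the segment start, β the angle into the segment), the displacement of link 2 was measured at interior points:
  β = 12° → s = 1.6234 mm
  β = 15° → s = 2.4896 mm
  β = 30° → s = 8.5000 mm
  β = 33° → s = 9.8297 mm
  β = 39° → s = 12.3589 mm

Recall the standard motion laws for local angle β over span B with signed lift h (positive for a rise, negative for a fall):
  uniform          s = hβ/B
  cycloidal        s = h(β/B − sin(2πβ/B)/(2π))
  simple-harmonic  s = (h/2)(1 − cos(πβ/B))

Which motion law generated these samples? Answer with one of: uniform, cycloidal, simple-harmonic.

candidates at β/B = r: uniform s = h·r (linear in β); cycloidal s = h·(r − sin(2πr)/(2π)); simple-harmonic s = (h/2)(1 − cos(πr))
β=12°: printed 1.6234 | uniform 3.4000, cycloidal 0.8268, simple-harmonic 1.6234
β=15°: printed 2.4896 | uniform 4.2500, cycloidal 1.5444, simple-harmonic 2.4896
β=30°: printed 8.5000 | uniform 8.5000, cycloidal 8.5000, simple-harmonic 8.5000
β=33°: printed 9.8297 | uniform 9.3500, cycloidal 10.1861, simple-harmonic 9.8297
β=39°: printed 12.3589 | uniform 11.0500, cycloidal 13.2389, simple-harmonic 12.3589
only one law matches every sample → simple-harmonic

simple-harmonic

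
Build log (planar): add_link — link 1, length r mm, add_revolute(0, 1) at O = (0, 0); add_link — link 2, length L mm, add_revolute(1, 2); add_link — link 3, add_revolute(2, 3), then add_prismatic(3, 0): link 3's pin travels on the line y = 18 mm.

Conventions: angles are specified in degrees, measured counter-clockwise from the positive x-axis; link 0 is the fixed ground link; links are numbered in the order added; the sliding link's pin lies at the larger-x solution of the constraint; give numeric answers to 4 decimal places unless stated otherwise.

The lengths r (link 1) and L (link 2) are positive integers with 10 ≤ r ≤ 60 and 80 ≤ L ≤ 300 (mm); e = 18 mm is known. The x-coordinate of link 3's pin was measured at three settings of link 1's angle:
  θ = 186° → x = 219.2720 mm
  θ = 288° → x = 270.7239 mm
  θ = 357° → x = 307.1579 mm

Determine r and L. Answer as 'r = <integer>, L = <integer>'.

constraint per measurement: (x − r cos θ)² + (r sin θ − e)² = L²
subtracting the θ₁ and θ₂ equations cancels the r² and L² terms:
r = (x₁² − x₂²) / (2[(x₁cos θ₁ + e sin θ₁) − (x₂cos θ₂ + e sin θ₂)]) = 43.9999 → r = 44
L² = (x₁ − r cos θ₁)² + (r sin θ₁ − e)² = 69696.0139 → L = 264.0000 → L = 264
check at θ₃=357°: x = 307.1579 (printed 307.1579) ✓

r = 44, L = 264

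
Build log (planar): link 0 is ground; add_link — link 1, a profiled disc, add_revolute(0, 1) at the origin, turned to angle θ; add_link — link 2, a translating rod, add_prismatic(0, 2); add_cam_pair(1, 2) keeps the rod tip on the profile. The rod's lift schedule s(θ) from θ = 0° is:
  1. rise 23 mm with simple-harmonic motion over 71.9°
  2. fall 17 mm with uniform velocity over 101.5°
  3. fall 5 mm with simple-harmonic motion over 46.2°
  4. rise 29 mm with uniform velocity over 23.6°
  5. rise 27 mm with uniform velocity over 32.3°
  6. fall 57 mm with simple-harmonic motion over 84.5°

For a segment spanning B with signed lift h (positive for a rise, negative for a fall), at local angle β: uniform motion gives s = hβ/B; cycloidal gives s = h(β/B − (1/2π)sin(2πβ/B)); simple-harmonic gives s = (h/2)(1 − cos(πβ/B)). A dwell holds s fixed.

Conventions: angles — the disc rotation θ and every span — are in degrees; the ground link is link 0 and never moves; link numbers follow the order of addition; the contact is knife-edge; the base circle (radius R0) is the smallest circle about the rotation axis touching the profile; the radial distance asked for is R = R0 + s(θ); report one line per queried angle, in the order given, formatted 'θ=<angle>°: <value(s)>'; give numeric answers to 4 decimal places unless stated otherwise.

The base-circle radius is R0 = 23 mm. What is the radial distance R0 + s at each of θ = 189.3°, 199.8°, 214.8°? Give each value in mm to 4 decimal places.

seg 1 [0°–71.9°] simple-harmonic, h=23: full span → s += 23 → s = 23.0000
seg 2 [71.9°–173.4°] uniform, h=-17: full span → s += -17 → s = 6.0000
seg 3 [173.4°–219.6°] simple-harmonic, h=-5: θ=189.3° here. β=15.9, B=46.2. -5/2·(1 − cos(π·0.3442)) = -1.3243 → s = 4.6757
seg 3 [173.4°–219.6°] simple-harmonic, h=-5: θ=199.8° here. β=26.4, B=46.2. -5/2·(1 − cos(π·0.5714)) = -3.0563 → s = 2.9437
seg 3 [173.4°–219.6°] simple-harmonic, h=-5: θ=214.8° here. β=41.4, B=46.2. -5/2·(1 − cos(π·0.8961)) = -4.8680 → s = 1.1320
θ=189.3°: R = R0 + s = 23 + 4.6757 = 27.6757
θ=199.8°: R = R0 + s = 23 + 2.9437 = 25.9437
θ=214.8°: R = R0 + s = 23 + 1.1320 = 24.1320

θ=189.3°: 27.6757
θ=199.8°: 25.9437
θ=214.8°: 24.1320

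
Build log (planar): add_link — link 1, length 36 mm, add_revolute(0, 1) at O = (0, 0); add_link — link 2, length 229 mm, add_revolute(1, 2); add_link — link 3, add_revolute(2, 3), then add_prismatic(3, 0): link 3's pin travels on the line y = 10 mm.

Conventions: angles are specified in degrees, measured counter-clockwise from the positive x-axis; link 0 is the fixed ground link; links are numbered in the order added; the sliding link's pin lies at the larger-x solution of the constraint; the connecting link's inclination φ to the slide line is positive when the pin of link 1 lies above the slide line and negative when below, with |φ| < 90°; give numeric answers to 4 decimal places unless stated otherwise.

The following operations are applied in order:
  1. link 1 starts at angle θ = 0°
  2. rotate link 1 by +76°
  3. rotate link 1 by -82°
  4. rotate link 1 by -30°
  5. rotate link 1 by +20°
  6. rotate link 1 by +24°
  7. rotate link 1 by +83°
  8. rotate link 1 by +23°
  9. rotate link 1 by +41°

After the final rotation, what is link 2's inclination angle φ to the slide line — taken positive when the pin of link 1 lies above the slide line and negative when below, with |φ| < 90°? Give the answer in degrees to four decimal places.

geometry: r = 36 mm, L = 229 mm, e = 10 mm; θ starts at 0°
rotate link 1 by +76°: θ ← 0° +76° = 76°
rotate link 1 by -82°: θ ← 76° -82° = -6°
rotate link 1 by -30°: θ ← -6° -30° = -36°
rotate link 1 by +20°: θ ← -36° +20° = -16°
rotate link 1 by +24°: θ ← -16° +24° = 8°
rotate link 1 by +83°: θ ← 8° +83° = 91°
rotate link 1 by +23°: θ ← 91° +23° = 114°
rotate link 1 by +41°: θ ← 114° +41° = 155°
h = r sin θ − e = 15.214257 − 10 = 5.214257
sin φ = h / L = 5.214257 / 229 = 0.02276968
φ = arcsin(0.02276968) = 1.304719°

1.3047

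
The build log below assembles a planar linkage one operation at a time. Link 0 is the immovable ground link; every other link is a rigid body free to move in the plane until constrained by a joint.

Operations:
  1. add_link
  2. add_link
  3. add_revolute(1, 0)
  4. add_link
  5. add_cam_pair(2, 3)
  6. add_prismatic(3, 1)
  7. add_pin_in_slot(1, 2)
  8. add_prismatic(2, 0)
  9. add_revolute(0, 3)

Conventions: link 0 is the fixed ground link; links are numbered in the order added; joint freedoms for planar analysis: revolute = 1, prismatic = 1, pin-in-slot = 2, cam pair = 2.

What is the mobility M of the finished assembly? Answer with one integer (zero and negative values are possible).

link 0 = ground. State L|J1|J2 = 1|0|0
+link1  2|0|0
+link2  3|0|0
R(1,0) f=1→J1  3|1|0
+link3  4|1|0
C(2,3) f=2→J2  4|1|1
P(3,1) f=1→J1  4|2|1
PS(1,2) f=2→J2  4|2|2
P(2,0) f=1→J1  4|3|2
R(0,3) f=1→J1  4|4|2
M = 3(4−1)−2·4−2 = 9−8−2 = -1

M = -1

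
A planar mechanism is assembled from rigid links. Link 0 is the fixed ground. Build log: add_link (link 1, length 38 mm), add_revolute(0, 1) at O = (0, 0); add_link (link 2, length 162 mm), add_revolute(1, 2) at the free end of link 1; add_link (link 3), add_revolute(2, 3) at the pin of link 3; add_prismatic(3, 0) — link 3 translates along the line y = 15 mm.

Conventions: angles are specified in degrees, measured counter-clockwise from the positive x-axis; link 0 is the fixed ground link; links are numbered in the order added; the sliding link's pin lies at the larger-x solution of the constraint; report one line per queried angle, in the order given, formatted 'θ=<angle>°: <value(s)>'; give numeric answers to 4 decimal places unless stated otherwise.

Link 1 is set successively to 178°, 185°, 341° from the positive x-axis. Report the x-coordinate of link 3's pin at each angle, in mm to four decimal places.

geometry: r = 38 mm, L = 162 mm, e = 15 mm
θ=178°: crank pin P = (r cos θ, r sin θ) = (-37.976851, 1.326181)
θ=178°: h = r sin θ − e = 1.326181 − 15 = -13.673819
θ=178°: x = r cos θ + √(L² − h²) = -37.976851 + 161.421890 = 123.445039
θ=185°: crank pin P = (r cos θ, r sin θ) = (-37.855399, -3.311918)
θ=185°: h = r sin θ − e = -3.311918 − 15 = -18.311918
θ=185°: x = r cos θ + √(L² − h²) = -37.855399 + 160.961715 = 123.106316
θ=341°: crank pin P = (r cos θ, r sin θ) = (35.929706, -12.371590)
θ=341°: h = r sin θ − e = -12.371590 − 15 = -27.371590
θ=341°: x = r cos θ + √(L² − h²) = 35.929706 + 159.670899 = 195.600605

θ=178°: 123.4450
θ=185°: 123.1063
θ=341°: 195.6006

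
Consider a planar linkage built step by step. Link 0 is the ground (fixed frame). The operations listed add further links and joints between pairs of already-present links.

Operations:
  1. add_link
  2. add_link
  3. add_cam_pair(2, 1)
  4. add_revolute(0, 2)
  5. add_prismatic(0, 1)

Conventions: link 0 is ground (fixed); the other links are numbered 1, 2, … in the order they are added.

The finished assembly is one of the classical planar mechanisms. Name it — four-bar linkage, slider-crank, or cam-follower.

links: 3 (incl. ground); joints: 1 revolute, 1 prismatic, 1 higher (cam) pair, forming one closed loop
3 links, revolute + prismatic + higher pair in one loop → cam-follower

cam-follower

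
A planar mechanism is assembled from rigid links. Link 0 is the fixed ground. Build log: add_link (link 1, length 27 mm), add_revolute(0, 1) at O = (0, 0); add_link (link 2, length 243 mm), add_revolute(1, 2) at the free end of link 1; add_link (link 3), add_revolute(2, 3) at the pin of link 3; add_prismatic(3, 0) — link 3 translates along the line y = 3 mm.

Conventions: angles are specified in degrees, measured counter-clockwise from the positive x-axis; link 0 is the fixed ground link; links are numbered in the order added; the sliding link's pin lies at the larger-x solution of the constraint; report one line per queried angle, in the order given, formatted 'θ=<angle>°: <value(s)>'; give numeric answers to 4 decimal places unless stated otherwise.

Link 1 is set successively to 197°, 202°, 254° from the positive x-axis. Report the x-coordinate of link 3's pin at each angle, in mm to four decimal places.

geometry: r = 27 mm, L = 243 mm, e = 3 mm
θ=197°: crank pin P = (r cos θ, r sin θ) = (-25.820228, -7.894036)
θ=197°: h = r sin θ − e = -7.894036 − 3 = -10.894036
θ=197°: x = r cos θ + √(L² − h²) = -25.820228 + 242.755680 = 216.935451
θ=202°: crank pin P = (r cos θ, r sin θ) = (-25.033964, -10.114378)
θ=202°: h = r sin θ − e = -10.114378 − 3 = -13.114378
θ=202°: x = r cos θ + √(L² − h²) = -25.033964 + 242.645859 = 217.611895
θ=254°: crank pin P = (r cos θ, r sin θ) = (-7.442209, -25.954066)
θ=254°: h = r sin θ − e = -25.954066 − 3 = -28.954066
θ=254°: x = r cos θ + √(L² − h²) = -7.442209 + 241.268858 = 233.826650

θ=197°: 216.9355
θ=202°: 217.6119
θ=254°: 233.8266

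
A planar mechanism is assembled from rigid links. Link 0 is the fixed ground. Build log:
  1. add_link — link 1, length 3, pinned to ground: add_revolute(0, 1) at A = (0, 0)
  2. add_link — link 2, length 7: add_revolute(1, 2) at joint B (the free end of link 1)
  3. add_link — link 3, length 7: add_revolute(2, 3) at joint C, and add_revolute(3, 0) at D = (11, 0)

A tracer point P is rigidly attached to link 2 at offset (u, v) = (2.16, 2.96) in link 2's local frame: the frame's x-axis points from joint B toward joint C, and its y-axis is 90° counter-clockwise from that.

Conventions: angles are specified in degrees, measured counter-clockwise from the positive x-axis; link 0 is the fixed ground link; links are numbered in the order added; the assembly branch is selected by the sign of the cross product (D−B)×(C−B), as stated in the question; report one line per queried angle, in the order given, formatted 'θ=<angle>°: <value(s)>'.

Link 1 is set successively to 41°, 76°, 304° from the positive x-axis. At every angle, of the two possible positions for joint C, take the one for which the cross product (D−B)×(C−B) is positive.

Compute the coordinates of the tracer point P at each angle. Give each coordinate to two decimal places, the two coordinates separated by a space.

A=(0,0), D=(11.00,0)
θ=41°: B = A + 3.00·(cos41°, sin41°) = (2.2641, 1.9682)
θ=41°: |BD| = 8.9548
θ=41°: circle(B,7.00) ∩ circle(D,7.00): a=4.4774, h=5.3808
θ=41°:   candidates: C₊=(7.8147,6.2333) cross=48.184; C₋=(5.4494,-4.2651) cross=-48.184
θ=41°:   branch + wants cross > 0 → take C=(7.8147,6.2333) (cross=48.184)
θ=41°: ex = (C−B)/|BC| = (0.7929,0.6093); ey = (-0.6093,0.7929)
θ=41°: P = B + 2.16·ex + 2.96·ey = (2.1733,5.6314)
θ=76°: B = A + 3.00·(cos76°, sin76°) = (0.7258, 2.9109)
θ=76°: |BD| = 10.6786
θ=76°: circle(B,7.00) ∩ circle(D,7.00): a=5.3393, h=4.5268
θ=76°:   candidates: C₊=(7.0968,5.8108) cross=48.340; C₋=(4.6289,-2.8999) cross=-48.340
θ=76°:   branch + wants cross > 0 → take C=(7.0968,5.8108) (cross=48.340)
θ=76°: ex = (C−B)/|BC| = (0.9102,0.4143); ey = (-0.4143,0.9102)
θ=76°: P = B + 2.16·ex + 2.96·ey = (1.4655,6.4998)
θ=304°: B = A + 3.00·(cos304°, sin304°) = (1.6776, -2.4871)
θ=304°: |BD| = 9.6485
θ=304°: circle(B,7.00) ∩ circle(D,7.00): a=4.8242, h=5.0721
θ=304°:   candidates: C₊=(5.0313,3.6572) cross=48.939; C₋=(7.6462,-6.1443) cross=-48.939
θ=304°:   branch + wants cross > 0 → take C=(5.0313,3.6572) (cross=48.939)
θ=304°: ex = (C−B)/|BC| = (0.4791,0.8778); ey = (-0.8778,0.4791)
θ=304°: P = B + 2.16·ex + 2.96·ey = (0.1143,0.8270)

θ=41°: 2.17 5.63
θ=76°: 1.47 6.50
θ=304°: 0.11 0.83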